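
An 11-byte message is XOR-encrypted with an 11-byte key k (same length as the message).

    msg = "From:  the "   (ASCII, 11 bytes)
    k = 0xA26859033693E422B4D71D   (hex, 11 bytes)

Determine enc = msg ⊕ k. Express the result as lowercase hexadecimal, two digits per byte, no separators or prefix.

e41a366e0cb3c456dcb23d

46 ⊕ a2 = e4
72 ⊕ 68 = 1a
6f ⊕ 59 = 36
6d ⊕ 03 = 6e
3a ⊕ 36 = 0c
20 ⊕ 93 = b3
20 ⊕ e4 = c4
74 ⊕ 22 = 56
68 ⊕ b4 = dc
65 ⊕ d7 = b2
20 ⊕ 1d = 3d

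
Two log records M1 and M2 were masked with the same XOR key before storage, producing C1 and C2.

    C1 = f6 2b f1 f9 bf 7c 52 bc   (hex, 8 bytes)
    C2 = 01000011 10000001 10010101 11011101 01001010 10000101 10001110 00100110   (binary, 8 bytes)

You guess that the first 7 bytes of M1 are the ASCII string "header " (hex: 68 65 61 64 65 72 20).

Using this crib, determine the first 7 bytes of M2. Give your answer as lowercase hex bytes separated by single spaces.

First, C1 ⊕ C2 = (M1 ⊕ K) ⊕ (M2 ⊕ K) = M1 ⊕ M2, so the key drops out. Then M2 = (M1 ⊕ M2) ⊕ M1 over the first 7 bytes.
byte 0: (f6 ⊕ 43) ⊕ 68 = b5 ⊕ 68 = dd
byte 1: (2b ⊕ 81) ⊕ 65 = aa ⊕ 65 = cf
byte 2: (f1 ⊕ 95) ⊕ 61 = 64 ⊕ 61 = 05
byte 3: (f9 ⊕ dd) ⊕ 64 = 24 ⊕ 64 = 40
byte 4: (bf ⊕ 4a) ⊕ 65 = f5 ⊕ 65 = 90
byte 5: (7c ⊕ 85) ⊕ 72 = f9 ⊕ 72 = 8b
byte 6: (52 ⊕ 8e) ⊕ 20 = dc ⊕ 20 = fc

dd cf 05 40 90 8b fc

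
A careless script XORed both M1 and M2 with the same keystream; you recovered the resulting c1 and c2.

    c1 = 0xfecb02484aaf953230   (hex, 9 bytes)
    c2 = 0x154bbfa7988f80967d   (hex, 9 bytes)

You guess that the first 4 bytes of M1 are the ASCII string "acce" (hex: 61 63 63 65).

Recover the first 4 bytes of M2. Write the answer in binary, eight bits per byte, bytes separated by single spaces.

10001010 11100011 11011110 10001010

First, c1 ⊕ c2 = (M1 ⊕ K) ⊕ (M2 ⊕ K) = M1 ⊕ M2, so the key drops out. Then M2 = (M1 ⊕ M2) ⊕ M1 over the first 4 bytes.
byte 0: (fe ⊕ 15) ⊕ 61 = eb ⊕ 61 = 8a
byte 1: (cb ⊕ 4b) ⊕ 63 = 80 ⊕ 63 = e3
byte 2: (02 ⊕ bf) ⊕ 63 = bd ⊕ 63 = de
byte 3: (48 ⊕ a7) ⊕ 65 = ef ⊕ 65 = 8a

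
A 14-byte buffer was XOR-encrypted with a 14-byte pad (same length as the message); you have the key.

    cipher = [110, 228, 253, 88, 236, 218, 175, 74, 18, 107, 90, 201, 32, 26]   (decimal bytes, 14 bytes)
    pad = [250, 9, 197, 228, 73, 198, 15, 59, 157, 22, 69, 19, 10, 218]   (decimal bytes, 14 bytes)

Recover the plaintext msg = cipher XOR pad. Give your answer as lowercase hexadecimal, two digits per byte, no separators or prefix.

byte 0: 110 ⊕ 250 = 148
byte 1: 228 ⊕   9 = 237
byte 2: 253 ⊕ 197 =  56
byte 3:  88 ⊕ 228 = 188
byte 4: 236 ⊕  73 = 165
byte 5: 218 ⊕ 198 =  28
byte 6: 175 ⊕  15 = 160
byte 7:  74 ⊕  59 = 113
byte 8:  18 ⊕ 157 = 143
byte 9: 107 ⊕  22 = 125
byte 10:  90 ⊕  69 =  31
byte 11: 201 ⊕  19 = 218
byte 12:  32 ⊕  10 =  42
byte 13:  26 ⊕ 218 = 192

94ed38bca51ca0718f7d1fda2ac0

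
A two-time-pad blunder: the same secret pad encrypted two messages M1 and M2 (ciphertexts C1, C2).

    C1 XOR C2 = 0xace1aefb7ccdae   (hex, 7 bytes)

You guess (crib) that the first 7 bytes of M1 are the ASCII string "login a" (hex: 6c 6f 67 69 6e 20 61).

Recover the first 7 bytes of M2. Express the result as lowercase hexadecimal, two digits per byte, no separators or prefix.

c08ec99212edcf

Since C1 ⊕ C2 = M1 ⊕ M2, XORing with the guessed M1 bytes yields the corresponding M2 bytes: M2 = (C1 ⊕ C2) ⊕ M1.
ac XOR 6c = c0
e1 XOR 6f = 8e
ae XOR 67 = c9
fb XOR 69 = 92
7c XOR 6e = 12
cd XOR 20 = ed
ae XOR 61 = cf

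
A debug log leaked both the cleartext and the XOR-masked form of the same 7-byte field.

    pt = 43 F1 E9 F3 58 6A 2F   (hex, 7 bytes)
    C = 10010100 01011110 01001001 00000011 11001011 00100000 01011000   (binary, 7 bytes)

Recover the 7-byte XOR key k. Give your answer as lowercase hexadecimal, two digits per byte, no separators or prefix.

d7afa0f0934a77

Since C = pt ⊕ k, XORing both sides with pt gives k = pt ⊕ C.
43 XOR 94 = d7
f1 XOR 5e = af
e9 XOR 49 = a0
f3 XOR 03 = f0
58 XOR cb = 93
6a XOR 20 = 4a
2f XOR 58 = 77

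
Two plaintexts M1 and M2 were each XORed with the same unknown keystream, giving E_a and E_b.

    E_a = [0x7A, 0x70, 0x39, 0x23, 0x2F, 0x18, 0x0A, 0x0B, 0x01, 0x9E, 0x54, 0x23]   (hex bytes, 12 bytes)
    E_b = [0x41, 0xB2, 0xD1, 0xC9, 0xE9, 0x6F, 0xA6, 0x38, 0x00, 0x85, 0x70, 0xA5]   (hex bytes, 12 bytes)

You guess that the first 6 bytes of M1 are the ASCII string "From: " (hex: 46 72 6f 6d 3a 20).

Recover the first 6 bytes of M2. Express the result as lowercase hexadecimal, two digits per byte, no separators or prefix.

First, E_a ⊕ E_b = (M1 ⊕ K) ⊕ (M2 ⊕ K) = M1 ⊕ M2, so the key drops out. Then M2 = (M1 ⊕ M2) ⊕ M1 over the first 6 bytes.
byte 0: (7a ^ 41) ^ 46 = 3b ^ 46 = 7d
byte 1: (70 ^ b2) ^ 72 = c2 ^ 72 = b0
byte 2: (39 ^ d1) ^ 6f = e8 ^ 6f = 87
byte 3: (23 ^ c9) ^ 6d = ea ^ 6d = 87
byte 4: (2f ^ e9) ^ 3a = c6 ^ 3a = fc
byte 5: (18 ^ 6f) ^ 20 = 77 ^ 20 = 57

7db08787fc57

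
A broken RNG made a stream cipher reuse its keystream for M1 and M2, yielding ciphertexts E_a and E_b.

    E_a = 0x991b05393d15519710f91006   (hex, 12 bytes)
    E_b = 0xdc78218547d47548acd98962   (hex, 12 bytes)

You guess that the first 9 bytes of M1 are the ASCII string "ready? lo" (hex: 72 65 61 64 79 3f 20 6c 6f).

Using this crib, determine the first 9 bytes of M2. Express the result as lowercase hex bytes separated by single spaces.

37 06 45 d8 03 fe 04 b3 d3

First, E_a ⊕ E_b = (M1 ⊕ K) ⊕ (M2 ⊕ K) = M1 ⊕ M2, so the key drops out. Then M2 = (M1 ⊕ M2) ⊕ M1 over the first 9 bytes.
byte 0: (99 xor dc) xor 72 = 45 xor 72 = 37
byte 1: (1b xor 78) xor 65 = 63 xor 65 = 06
byte 2: (05 xor 21) xor 61 = 24 xor 61 = 45
byte 3: (39 xor 85) xor 64 = bc xor 64 = d8
byte 4: (3d xor 47) xor 79 = 7a xor 79 = 03
byte 5: (15 xor d4) xor 3f = c1 xor 3f = fe
byte 6: (51 xor 75) xor 20 = 24 xor 20 = 04
byte 7: (97 xor 48) xor 6c = df xor 6c = b3
byte 8: (10 xor ac) xor 6f = bc xor 6f = d3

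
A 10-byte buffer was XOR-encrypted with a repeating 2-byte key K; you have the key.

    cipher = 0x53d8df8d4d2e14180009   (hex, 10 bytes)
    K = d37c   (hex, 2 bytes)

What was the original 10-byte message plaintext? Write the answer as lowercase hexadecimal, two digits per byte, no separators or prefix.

80a40cf19e52c764d375

The 2-byte key repeats, so the effective keystream is d3 7c d3 7c d3 7c d3 7c d3 7c.
byte 0: 53 xor d3 = 80
byte 1: d8 xor 7c = a4
byte 2: df xor d3 = 0c
byte 3: 8d xor 7c = f1
byte 4: 4d xor d3 = 9e
byte 5: 2e xor 7c = 52
byte 6: 14 xor d3 = c7
byte 7: 18 xor 7c = 64
byte 8: 00 xor d3 = d3
byte 9: 09 xor 7c = 75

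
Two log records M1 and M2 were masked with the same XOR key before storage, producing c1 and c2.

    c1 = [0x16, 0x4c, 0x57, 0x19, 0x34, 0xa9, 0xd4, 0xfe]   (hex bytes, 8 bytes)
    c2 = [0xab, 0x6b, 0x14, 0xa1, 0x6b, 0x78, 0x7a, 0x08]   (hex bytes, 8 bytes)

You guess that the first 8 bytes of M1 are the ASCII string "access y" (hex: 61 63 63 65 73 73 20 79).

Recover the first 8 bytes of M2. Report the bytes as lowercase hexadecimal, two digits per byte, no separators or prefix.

dc4420dd2ca28e8f

First, c1 ⊕ c2 = (M1 ⊕ K) ⊕ (M2 ⊕ K) = M1 ⊕ M2, so the key drops out. Then M2 = (M1 ⊕ M2) ⊕ M1 over the first 8 bytes.
byte 0: (16 xor ab) xor 61 = bd xor 61 = dc
byte 1: (4c xor 6b) xor 63 = 27 xor 63 = 44
byte 2: (57 xor 14) xor 63 = 43 xor 63 = 20
byte 3: (19 xor a1) xor 65 = b8 xor 65 = dd
byte 4: (34 xor 6b) xor 73 = 5f xor 73 = 2c
byte 5: (a9 xor 78) xor 73 = d1 xor 73 = a2
byte 6: (d4 xor 7a) xor 20 = ae xor 20 = 8e
byte 7: (fe xor 08) xor 79 = f6 xor 79 = 8f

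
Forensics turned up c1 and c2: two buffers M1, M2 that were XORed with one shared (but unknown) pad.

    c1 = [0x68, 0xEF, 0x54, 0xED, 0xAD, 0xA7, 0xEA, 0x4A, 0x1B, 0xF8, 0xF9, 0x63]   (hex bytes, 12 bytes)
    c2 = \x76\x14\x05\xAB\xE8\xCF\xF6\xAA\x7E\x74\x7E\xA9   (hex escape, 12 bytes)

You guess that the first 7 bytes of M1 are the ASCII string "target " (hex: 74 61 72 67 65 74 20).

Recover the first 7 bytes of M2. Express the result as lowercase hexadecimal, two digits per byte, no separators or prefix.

6a9a2321201c3c

First, c1 ⊕ c2 = (M1 ⊕ K) ⊕ (M2 ⊕ K) = M1 ⊕ M2, so the key drops out. Then M2 = (M1 ⊕ M2) ⊕ M1 over the first 7 bytes.
byte 0: (68 xor 76) xor 74 = 1e xor 74 = 6a
byte 1: (ef xor 14) xor 61 = fb xor 61 = 9a
byte 2: (54 xor 05) xor 72 = 51 xor 72 = 23
byte 3: (ed xor ab) xor 67 = 46 xor 67 = 21
byte 4: (ad xor e8) xor 65 = 45 xor 65 = 20
byte 5: (a7 xor cf) xor 74 = 68 xor 74 = 1c
byte 6: (ea xor f6) xor 20 = 1c xor 20 = 3c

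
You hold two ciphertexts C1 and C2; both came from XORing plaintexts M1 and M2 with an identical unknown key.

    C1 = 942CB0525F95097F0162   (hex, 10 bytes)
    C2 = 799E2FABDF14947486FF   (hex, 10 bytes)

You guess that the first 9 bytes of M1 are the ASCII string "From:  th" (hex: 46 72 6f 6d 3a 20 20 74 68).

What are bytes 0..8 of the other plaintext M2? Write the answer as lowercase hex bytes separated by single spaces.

First, C1 ⊕ C2 = (M1 ⊕ K) ⊕ (M2 ⊕ K) = M1 ⊕ M2, so the key drops out. Then M2 = (M1 ⊕ M2) ⊕ M1 over the first 9 bytes.
byte 0: (94 ⊕ 79) ⊕ 46 = ed ⊕ 46 = ab
byte 1: (2c ⊕ 9e) ⊕ 72 = b2 ⊕ 72 = c0
byte 2: (b0 ⊕ 2f) ⊕ 6f = 9f ⊕ 6f = f0
byte 3: (52 ⊕ ab) ⊕ 6d = f9 ⊕ 6d = 94
byte 4: (5f ⊕ df) ⊕ 3a = 80 ⊕ 3a = ba
byte 5: (95 ⊕ 14) ⊕ 20 = 81 ⊕ 20 = a1
byte 6: (09 ⊕ 94) ⊕ 20 = 9d ⊕ 20 = bd
byte 7: (7f ⊕ 74) ⊕ 74 = 0b ⊕ 74 = 7f
byte 8: (01 ⊕ 86) ⊕ 68 = 87 ⊕ 68 = ef

ab c0 f0 94 ba a1 bd 7f ef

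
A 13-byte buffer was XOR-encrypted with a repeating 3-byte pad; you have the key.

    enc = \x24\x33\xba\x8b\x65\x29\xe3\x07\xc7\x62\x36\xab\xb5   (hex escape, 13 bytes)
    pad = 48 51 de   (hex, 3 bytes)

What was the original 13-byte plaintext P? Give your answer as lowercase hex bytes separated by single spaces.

The 3-byte key repeats, so the effective keystream is 48 51 de 48 51 de 48 51 de 48 51 de 48.
byte 0:  36 XOR  72 = 108
byte 1:  51 XOR  81 =  98
byte 2: 186 XOR 222 = 100
byte 3: 139 XOR  72 = 195
byte 4: 101 XOR  81 =  52
byte 5:  41 XOR 222 = 247
byte 6: 227 XOR  72 = 171
byte 7:   7 XOR  81 =  86
byte 8: 199 XOR 222 =  25
byte 9:  98 XOR  72 =  42
byte 10:  54 XOR  81 = 103
byte 11: 171 XOR 222 = 117
byte 12: 181 XOR  72 = 253

6c 62 64 c3 34 f7 ab 56 19 2a 67 75 fd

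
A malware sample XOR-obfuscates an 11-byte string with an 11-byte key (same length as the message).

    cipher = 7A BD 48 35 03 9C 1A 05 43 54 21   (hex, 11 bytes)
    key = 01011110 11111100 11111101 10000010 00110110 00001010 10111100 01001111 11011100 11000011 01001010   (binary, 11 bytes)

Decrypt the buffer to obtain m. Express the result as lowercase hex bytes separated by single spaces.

24 41 b5 b7 35 96 a6 4a 9f 97 6b

01111010 ^ 01011110 = 00100100
10111101 ^ 11111100 = 01000001
01001000 ^ 11111101 = 10110101
00110101 ^ 10000010 = 10110111
00000011 ^ 00110110 = 00110101
10011100 ^ 00001010 = 10010110
00011010 ^ 10111100 = 10100110
00000101 ^ 01001111 = 01001010
01000011 ^ 11011100 = 10011111
01010100 ^ 11000011 = 10010111
00100001 ^ 01001010 = 01101011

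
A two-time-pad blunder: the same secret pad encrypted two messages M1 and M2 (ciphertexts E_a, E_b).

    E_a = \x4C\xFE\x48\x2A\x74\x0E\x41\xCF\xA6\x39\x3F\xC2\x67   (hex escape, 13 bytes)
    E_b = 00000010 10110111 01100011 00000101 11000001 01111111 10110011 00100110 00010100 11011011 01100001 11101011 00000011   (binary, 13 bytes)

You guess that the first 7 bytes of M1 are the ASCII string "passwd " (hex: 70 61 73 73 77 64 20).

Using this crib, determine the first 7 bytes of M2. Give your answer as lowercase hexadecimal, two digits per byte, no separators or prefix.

3e28585cc215d2

First, E_a ⊕ E_b = (M1 ⊕ K) ⊕ (M2 ⊕ K) = M1 ⊕ M2, so the key drops out. Then M2 = (M1 ⊕ M2) ⊕ M1 over the first 7 bytes.
byte 0: (4c XOR 02) XOR 70 = 4e XOR 70 = 3e
byte 1: (fe XOR b7) XOR 61 = 49 XOR 61 = 28
byte 2: (48 XOR 63) XOR 73 = 2b XOR 73 = 58
byte 3: (2a XOR 05) XOR 73 = 2f XOR 73 = 5c
byte 4: (74 XOR c1) XOR 77 = b5 XOR 77 = c2
byte 5: (0e XOR 7f) XOR 64 = 71 XOR 64 = 15
byte 6: (41 XOR b3) XOR 20 = f2 XOR 20 = d2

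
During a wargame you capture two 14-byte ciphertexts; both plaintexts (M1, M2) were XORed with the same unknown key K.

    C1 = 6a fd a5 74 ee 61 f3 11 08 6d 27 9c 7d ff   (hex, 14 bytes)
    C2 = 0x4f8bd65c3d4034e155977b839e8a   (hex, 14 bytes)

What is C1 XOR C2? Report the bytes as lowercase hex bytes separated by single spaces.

C1 ⊕ C2 = (M1 ⊕ K) ⊕ (M2 ⊕ K) = M1 ⊕ M2 — the shared key cancels under XOR.
byte 0: 6a ⊕ 4f = 25
byte 1: fd ⊕ 8b = 76
byte 2: a5 ⊕ d6 = 73
byte 3: 74 ⊕ 5c = 28
byte 4: ee ⊕ 3d = d3
byte 5: 61 ⊕ 40 = 21
byte 6: f3 ⊕ 34 = c7
byte 7: 11 ⊕ e1 = f0
byte 8: 08 ⊕ 55 = 5d
byte 9: 6d ⊕ 97 = fa
byte 10: 27 ⊕ 7b = 5c
byte 11: 9c ⊕ 83 = 1f
byte 12: 7d ⊕ 9e = e3
byte 13: ff ⊕ 8a = 75

25 76 73 28 d3 21 c7 f0 5d fa 5c 1f e3 75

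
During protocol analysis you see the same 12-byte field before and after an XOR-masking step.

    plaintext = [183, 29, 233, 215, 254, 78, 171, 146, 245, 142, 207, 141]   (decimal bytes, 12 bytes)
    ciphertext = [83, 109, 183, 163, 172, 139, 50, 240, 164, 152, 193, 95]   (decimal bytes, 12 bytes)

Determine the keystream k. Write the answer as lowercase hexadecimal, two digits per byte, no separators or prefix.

Since ciphertext = plaintext ⊕ k, XORing both sides with plaintext gives k = plaintext ⊕ ciphertext.
b7 XOR 53 = e4
1d XOR 6d = 70
e9 XOR b7 = 5e
d7 XOR a3 = 74
fe XOR ac = 52
4e XOR 8b = c5
ab XOR 32 = 99
92 XOR f0 = 62
f5 XOR a4 = 51
8e XOR 98 = 16
cf XOR c1 = 0e
8d XOR 5f = d2

e4705e7452c5996251160ed2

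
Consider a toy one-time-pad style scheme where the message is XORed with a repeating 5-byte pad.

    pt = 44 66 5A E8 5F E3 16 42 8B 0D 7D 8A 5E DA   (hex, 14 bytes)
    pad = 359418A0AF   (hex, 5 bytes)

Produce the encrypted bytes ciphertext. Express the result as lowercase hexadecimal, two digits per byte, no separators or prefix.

The 5-byte key repeats, so the effective keystream is 35 94 18 a0 af 35 94 18 a0 af 35 94 18 a0.
byte 0: 01000100 ^ 00110101 = 01110001
byte 1: 01100110 ^ 10010100 = 11110010
byte 2: 01011010 ^ 00011000 = 01000010
byte 3: 11101000 ^ 10100000 = 01001000
byte 4: 01011111 ^ 10101111 = 11110000
byte 5: 11100011 ^ 00110101 = 11010110
byte 6: 00010110 ^ 10010100 = 10000010
byte 7: 01000010 ^ 00011000 = 01011010
byte 8: 10001011 ^ 10100000 = 00101011
byte 9: 00001101 ^ 10101111 = 10100010
byte 10: 01111101 ^ 00110101 = 01001000
byte 11: 10001010 ^ 10010100 = 00011110
byte 12: 01011110 ^ 00011000 = 01000110
byte 13: 11011010 ^ 10100000 = 01111010

71f24248f0d6825a2ba2481e467a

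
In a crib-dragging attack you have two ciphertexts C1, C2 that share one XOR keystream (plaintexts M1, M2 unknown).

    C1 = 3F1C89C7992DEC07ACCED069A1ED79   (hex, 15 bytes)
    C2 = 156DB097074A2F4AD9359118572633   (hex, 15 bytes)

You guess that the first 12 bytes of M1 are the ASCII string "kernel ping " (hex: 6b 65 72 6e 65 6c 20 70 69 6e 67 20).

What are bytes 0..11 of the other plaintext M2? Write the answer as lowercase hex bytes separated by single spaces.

First, C1 ⊕ C2 = (M1 ⊕ K) ⊕ (M2 ⊕ K) = M1 ⊕ M2, so the key drops out. Then M2 = (M1 ⊕ M2) ⊕ M1 over the first 12 bytes.
byte 0: (3f xor 15) xor 6b = 2a xor 6b = 41
byte 1: (1c xor 6d) xor 65 = 71 xor 65 = 14
byte 2: (89 xor b0) xor 72 = 39 xor 72 = 4b
byte 3: (c7 xor 97) xor 6e = 50 xor 6e = 3e
byte 4: (99 xor 07) xor 65 = 9e xor 65 = fb
byte 5: (2d xor 4a) xor 6c = 67 xor 6c = 0b
byte 6: (ec xor 2f) xor 20 = c3 xor 20 = e3
byte 7: (07 xor 4a) xor 70 = 4d xor 70 = 3d
byte 8: (ac xor d9) xor 69 = 75 xor 69 = 1c
byte 9: (ce xor 35) xor 6e = fb xor 6e = 95
byte 10: (d0 xor 91) xor 67 = 41 xor 67 = 26
byte 11: (69 xor 18) xor 20 = 71 xor 20 = 51

41 14 4b 3e fb 0b e3 3d 1c 95 26 51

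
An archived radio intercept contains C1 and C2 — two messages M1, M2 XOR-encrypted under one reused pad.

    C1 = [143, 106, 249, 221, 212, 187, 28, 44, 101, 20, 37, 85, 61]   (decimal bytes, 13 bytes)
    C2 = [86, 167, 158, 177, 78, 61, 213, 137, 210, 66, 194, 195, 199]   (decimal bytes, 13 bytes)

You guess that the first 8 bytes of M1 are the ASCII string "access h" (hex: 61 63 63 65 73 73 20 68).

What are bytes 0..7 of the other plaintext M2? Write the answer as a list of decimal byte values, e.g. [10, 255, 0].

[184, 174, 4, 9, 233, 245, 233, 205]

First, C1 ⊕ C2 = (M1 ⊕ K) ⊕ (M2 ⊕ K) = M1 ⊕ M2, so the key drops out. Then M2 = (M1 ⊕ M2) ⊕ M1 over the first 8 bytes.
byte 0: (8f ^ 56) ^ 61 = d9 ^ 61 = b8
byte 1: (6a ^ a7) ^ 63 = cd ^ 63 = ae
byte 2: (f9 ^ 9e) ^ 63 = 67 ^ 63 = 04
byte 3: (dd ^ b1) ^ 65 = 6c ^ 65 = 09
byte 4: (d4 ^ 4e) ^ 73 = 9a ^ 73 = e9
byte 5: (bb ^ 3d) ^ 73 = 86 ^ 73 = f5
byte 6: (1c ^ d5) ^ 20 = c9 ^ 20 = e9
byte 7: (2c ^ 89) ^ 68 = a5 ^ 68 = cd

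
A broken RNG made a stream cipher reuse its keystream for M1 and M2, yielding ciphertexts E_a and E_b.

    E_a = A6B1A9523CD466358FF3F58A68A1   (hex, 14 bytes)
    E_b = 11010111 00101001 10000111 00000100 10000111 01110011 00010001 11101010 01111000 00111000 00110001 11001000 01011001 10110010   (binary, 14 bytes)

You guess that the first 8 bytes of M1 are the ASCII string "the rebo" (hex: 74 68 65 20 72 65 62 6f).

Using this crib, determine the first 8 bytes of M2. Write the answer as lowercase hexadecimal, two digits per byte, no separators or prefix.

First, E_a ⊕ E_b = (M1 ⊕ K) ⊕ (M2 ⊕ K) = M1 ⊕ M2, so the key drops out. Then M2 = (M1 ⊕ M2) ⊕ M1 over the first 8 bytes.
byte 0: (a6 XOR d7) XOR 74 = 71 XOR 74 = 05
byte 1: (b1 XOR 29) XOR 68 = 98 XOR 68 = f0
byte 2: (a9 XOR 87) XOR 65 = 2e XOR 65 = 4b
byte 3: (52 XOR 04) XOR 20 = 56 XOR 20 = 76
byte 4: (3c XOR 87) XOR 72 = bb XOR 72 = c9
byte 5: (d4 XOR 73) XOR 65 = a7 XOR 65 = c2
byte 6: (66 XOR 11) XOR 62 = 77 XOR 62 = 15
byte 7: (35 XOR ea) XOR 6f = df XOR 6f = b0

05f04b76c9c215b0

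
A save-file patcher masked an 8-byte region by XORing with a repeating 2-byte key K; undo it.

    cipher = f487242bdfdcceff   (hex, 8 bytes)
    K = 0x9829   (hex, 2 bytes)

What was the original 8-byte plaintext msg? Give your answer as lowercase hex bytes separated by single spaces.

6c ae bc 02 47 f5 56 d6

The 2-byte key repeats, so the effective keystream is 98 29 98 29 98 29 98 29.
byte 0: 11110100 xor 10011000 = 01101100
byte 1: 10000111 xor 00101001 = 10101110
byte 2: 00100100 xor 10011000 = 10111100
byte 3: 00101011 xor 00101001 = 00000010
byte 4: 11011111 xor 10011000 = 01000111
byte 5: 11011100 xor 00101001 = 11110101
byte 6: 11001110 xor 10011000 = 01010110
byte 7: 11111111 xor 00101001 = 11010110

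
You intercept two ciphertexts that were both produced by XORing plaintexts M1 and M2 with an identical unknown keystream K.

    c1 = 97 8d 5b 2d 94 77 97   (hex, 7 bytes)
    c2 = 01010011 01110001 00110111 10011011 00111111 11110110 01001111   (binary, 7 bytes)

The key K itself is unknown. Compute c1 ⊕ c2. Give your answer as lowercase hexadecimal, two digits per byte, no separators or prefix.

c4fc6cb6ab81d8

c1 ⊕ c2 = (M1 ⊕ K) ⊕ (M2 ⊕ K) = M1 ⊕ M2 — the shared key cancels under XOR.
byte 0: 97 XOR 53 = c4
byte 1: 8d XOR 71 = fc
byte 2: 5b XOR 37 = 6c
byte 3: 2d XOR 9b = b6
byte 4: 94 XOR 3f = ab
byte 5: 77 XOR f6 = 81
byte 6: 97 XOR 4f = d8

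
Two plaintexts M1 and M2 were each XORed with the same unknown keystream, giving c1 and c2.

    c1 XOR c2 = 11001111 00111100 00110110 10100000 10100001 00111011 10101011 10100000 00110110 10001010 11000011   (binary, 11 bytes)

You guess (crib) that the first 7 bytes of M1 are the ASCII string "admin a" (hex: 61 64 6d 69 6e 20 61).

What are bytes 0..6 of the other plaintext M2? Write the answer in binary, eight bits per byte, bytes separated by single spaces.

10101110 01011000 01011011 11001001 11001111 00011011 11001010

Since c1 ⊕ c2 = M1 ⊕ M2, XORing with the guessed M1 bytes yields the corresponding M2 bytes: M2 = (c1 ⊕ c2) ⊕ M1.
byte 0: cf XOR 61 = ae
byte 1: 3c XOR 64 = 58
byte 2: 36 XOR 6d = 5b
byte 3: a0 XOR 69 = c9
byte 4: a1 XOR 6e = cf
byte 5: 3b XOR 20 = 1b
byte 6: ab XOR 61 = ca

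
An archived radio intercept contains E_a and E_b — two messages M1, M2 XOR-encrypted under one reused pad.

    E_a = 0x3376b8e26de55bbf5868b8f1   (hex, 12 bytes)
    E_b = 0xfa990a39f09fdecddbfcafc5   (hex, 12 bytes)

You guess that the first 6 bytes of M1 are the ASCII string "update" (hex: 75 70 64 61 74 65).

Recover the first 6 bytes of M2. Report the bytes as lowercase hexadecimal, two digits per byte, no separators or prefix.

First, E_a ⊕ E_b = (M1 ⊕ K) ⊕ (M2 ⊕ K) = M1 ⊕ M2, so the key drops out. Then M2 = (M1 ⊕ M2) ⊕ M1 over the first 6 bytes.
byte 0: (33 XOR fa) XOR 75 = c9 XOR 75 = bc
byte 1: (76 XOR 99) XOR 70 = ef XOR 70 = 9f
byte 2: (b8 XOR 0a) XOR 64 = b2 XOR 64 = d6
byte 3: (e2 XOR 39) XOR 61 = db XOR 61 = ba
byte 4: (6d XOR f0) XOR 74 = 9d XOR 74 = e9
byte 5: (e5 XOR 9f) XOR 65 = 7a XOR 65 = 1f

bc9fd6bae91f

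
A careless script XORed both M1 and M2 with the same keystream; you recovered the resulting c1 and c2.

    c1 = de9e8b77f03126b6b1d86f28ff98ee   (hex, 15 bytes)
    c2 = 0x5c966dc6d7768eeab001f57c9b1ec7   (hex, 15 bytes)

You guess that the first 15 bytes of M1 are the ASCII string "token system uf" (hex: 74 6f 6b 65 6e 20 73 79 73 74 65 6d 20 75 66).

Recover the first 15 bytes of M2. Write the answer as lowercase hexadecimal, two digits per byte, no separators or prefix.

f6678dd44967db2572adff3944f34f

First, c1 ⊕ c2 = (M1 ⊕ K) ⊕ (M2 ⊕ K) = M1 ⊕ M2, so the key drops out. Then M2 = (M1 ⊕ M2) ⊕ M1 over the first 15 bytes.
byte 0: (de ⊕ 5c) ⊕ 74 = 82 ⊕ 74 = f6
byte 1: (9e ⊕ 96) ⊕ 6f = 08 ⊕ 6f = 67
byte 2: (8b ⊕ 6d) ⊕ 6b = e6 ⊕ 6b = 8d
byte 3: (77 ⊕ c6) ⊕ 65 = b1 ⊕ 65 = d4
byte 4: (f0 ⊕ d7) ⊕ 6e = 27 ⊕ 6e = 49
byte 5: (31 ⊕ 76) ⊕ 20 = 47 ⊕ 20 = 67
byte 6: (26 ⊕ 8e) ⊕ 73 = a8 ⊕ 73 = db
byte 7: (b6 ⊕ ea) ⊕ 79 = 5c ⊕ 79 = 25
byte 8: (b1 ⊕ b0) ⊕ 73 = 01 ⊕ 73 = 72
byte 9: (d8 ⊕ 01) ⊕ 74 = d9 ⊕ 74 = ad
byte 10: (6f ⊕ f5) ⊕ 65 = 9a ⊕ 65 = ff
byte 11: (28 ⊕ 7c) ⊕ 6d = 54 ⊕ 6d = 39
byte 12: (ff ⊕ 9b) ⊕ 20 = 64 ⊕ 20 = 44
byte 13: (98 ⊕ 1e) ⊕ 75 = 86 ⊕ 75 = f3
byte 14: (ee ⊕ c7) ⊕ 66 = 29 ⊕ 66 = 4f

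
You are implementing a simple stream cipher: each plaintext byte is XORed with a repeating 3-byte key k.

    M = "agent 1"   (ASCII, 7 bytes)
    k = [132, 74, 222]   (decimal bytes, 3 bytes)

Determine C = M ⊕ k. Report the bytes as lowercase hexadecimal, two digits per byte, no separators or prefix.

The 3-byte key repeats, so the effective keystream is 84 4a de 84 4a de 84.
byte 0: 61 xor 84 = e5
byte 1: 67 xor 4a = 2d
byte 2: 65 xor de = bb
byte 3: 6e xor 84 = ea
byte 4: 74 xor 4a = 3e
byte 5: 20 xor de = fe
byte 6: 31 xor 84 = b5

e52dbbea3efeb5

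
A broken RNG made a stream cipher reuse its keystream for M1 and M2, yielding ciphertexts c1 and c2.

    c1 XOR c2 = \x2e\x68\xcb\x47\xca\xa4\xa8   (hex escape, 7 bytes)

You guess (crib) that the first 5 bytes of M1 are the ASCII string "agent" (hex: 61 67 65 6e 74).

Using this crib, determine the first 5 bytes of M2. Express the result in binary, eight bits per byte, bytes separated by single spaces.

01001111 00001111 10101110 00101001 10111110

Since c1 ⊕ c2 = M1 ⊕ M2, XORing with the guessed M1 bytes yields the corresponding M2 bytes: M2 = (c1 ⊕ c2) ⊕ M1.
byte 0:  46 XOR  97 =  79
byte 1: 104 XOR 103 =  15
byte 2: 203 XOR 101 = 174
byte 3:  71 XOR 110 =  41
byte 4: 202 XOR 116 = 190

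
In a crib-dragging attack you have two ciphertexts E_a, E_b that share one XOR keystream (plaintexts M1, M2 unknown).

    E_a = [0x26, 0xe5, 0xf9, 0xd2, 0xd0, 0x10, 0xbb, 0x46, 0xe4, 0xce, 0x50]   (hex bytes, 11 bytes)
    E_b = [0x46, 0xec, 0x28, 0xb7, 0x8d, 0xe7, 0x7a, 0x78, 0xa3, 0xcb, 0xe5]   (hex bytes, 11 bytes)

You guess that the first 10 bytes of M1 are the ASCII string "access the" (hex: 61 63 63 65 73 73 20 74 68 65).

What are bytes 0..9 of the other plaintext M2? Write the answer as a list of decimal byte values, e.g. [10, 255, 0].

First, E_a ⊕ E_b = (M1 ⊕ K) ⊕ (M2 ⊕ K) = M1 ⊕ M2, so the key drops out. Then M2 = (M1 ⊕ M2) ⊕ M1 over the first 10 bytes.
byte 0: (26 XOR 46) XOR 61 = 60 XOR 61 = 01
byte 1: (e5 XOR ec) XOR 63 = 09 XOR 63 = 6a
byte 2: (f9 XOR 28) XOR 63 = d1 XOR 63 = b2
byte 3: (d2 XOR b7) XOR 65 = 65 XOR 65 = 00
byte 4: (d0 XOR 8d) XOR 73 = 5d XOR 73 = 2e
byte 5: (10 XOR e7) XOR 73 = f7 XOR 73 = 84
byte 6: (bb XOR 7a) XOR 20 = c1 XOR 20 = e1
byte 7: (46 XOR 78) XOR 74 = 3e XOR 74 = 4a
byte 8: (e4 XOR a3) XOR 68 = 47 XOR 68 = 2f
byte 9: (ce XOR cb) XOR 65 = 05 XOR 65 = 60

[1, 106, 178, 0, 46, 132, 225, 74, 47, 96]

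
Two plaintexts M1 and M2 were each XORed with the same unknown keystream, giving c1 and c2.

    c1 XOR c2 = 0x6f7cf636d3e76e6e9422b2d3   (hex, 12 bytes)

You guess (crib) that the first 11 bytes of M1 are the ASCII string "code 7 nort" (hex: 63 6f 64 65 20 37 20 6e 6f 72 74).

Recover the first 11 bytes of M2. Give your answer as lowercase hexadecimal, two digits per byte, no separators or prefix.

Since c1 ⊕ c2 = M1 ⊕ M2, XORing with the guessed M1 bytes yields the corresponding M2 bytes: M2 = (c1 ⊕ c2) ⊕ M1.
byte 0: 6f XOR 63 = 0c
byte 1: 7c XOR 6f = 13
byte 2: f6 XOR 64 = 92
byte 3: 36 XOR 65 = 53
byte 4: d3 XOR 20 = f3
byte 5: e7 XOR 37 = d0
byte 6: 6e XOR 20 = 4e
byte 7: 6e XOR 6e = 00
byte 8: 94 XOR 6f = fb
byte 9: 22 XOR 72 = 50
byte 10: b2 XOR 74 = c6

0c139253f3d04e00fb50c6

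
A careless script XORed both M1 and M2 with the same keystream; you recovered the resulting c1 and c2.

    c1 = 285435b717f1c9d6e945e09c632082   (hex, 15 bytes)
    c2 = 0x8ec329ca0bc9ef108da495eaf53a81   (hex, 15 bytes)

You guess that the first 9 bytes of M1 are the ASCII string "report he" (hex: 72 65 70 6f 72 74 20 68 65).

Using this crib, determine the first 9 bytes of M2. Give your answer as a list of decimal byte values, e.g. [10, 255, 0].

First, c1 ⊕ c2 = (M1 ⊕ K) ⊕ (M2 ⊕ K) = M1 ⊕ M2, so the key drops out. Then M2 = (M1 ⊕ M2) ⊕ M1 over the first 9 bytes.
byte 0: (28 ⊕ 8e) ⊕ 72 = a6 ⊕ 72 = d4
byte 1: (54 ⊕ c3) ⊕ 65 = 97 ⊕ 65 = f2
byte 2: (35 ⊕ 29) ⊕ 70 = 1c ⊕ 70 = 6c
byte 3: (b7 ⊕ ca) ⊕ 6f = 7d ⊕ 6f = 12
byte 4: (17 ⊕ 0b) ⊕ 72 = 1c ⊕ 72 = 6e
byte 5: (f1 ⊕ c9) ⊕ 74 = 38 ⊕ 74 = 4c
byte 6: (c9 ⊕ ef) ⊕ 20 = 26 ⊕ 20 = 06
byte 7: (d6 ⊕ 10) ⊕ 68 = c6 ⊕ 68 = ae
byte 8: (e9 ⊕ 8d) ⊕ 65 = 64 ⊕ 65 = 01

[212, 242, 108, 18, 110, 76, 6, 174, 1]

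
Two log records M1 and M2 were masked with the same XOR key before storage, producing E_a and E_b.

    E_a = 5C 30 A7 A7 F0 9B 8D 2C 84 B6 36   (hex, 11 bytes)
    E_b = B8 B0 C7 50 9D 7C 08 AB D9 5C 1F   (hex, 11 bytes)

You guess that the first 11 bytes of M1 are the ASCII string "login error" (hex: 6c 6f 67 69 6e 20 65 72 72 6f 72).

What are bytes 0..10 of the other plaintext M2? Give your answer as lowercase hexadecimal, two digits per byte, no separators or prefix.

88ef079e03c7e0f52f855b

First, E_a ⊕ E_b = (M1 ⊕ K) ⊕ (M2 ⊕ K) = M1 ⊕ M2, so the key drops out. Then M2 = (M1 ⊕ M2) ⊕ M1 over the first 11 bytes.
byte 0: (5c ⊕ b8) ⊕ 6c = e4 ⊕ 6c = 88
byte 1: (30 ⊕ b0) ⊕ 6f = 80 ⊕ 6f = ef
byte 2: (a7 ⊕ c7) ⊕ 67 = 60 ⊕ 67 = 07
byte 3: (a7 ⊕ 50) ⊕ 69 = f7 ⊕ 69 = 9e
byte 4: (f0 ⊕ 9d) ⊕ 6e = 6d ⊕ 6e = 03
byte 5: (9b ⊕ 7c) ⊕ 20 = e7 ⊕ 20 = c7
byte 6: (8d ⊕ 08) ⊕ 65 = 85 ⊕ 65 = e0
byte 7: (2c ⊕ ab) ⊕ 72 = 87 ⊕ 72 = f5
byte 8: (84 ⊕ d9) ⊕ 72 = 5d ⊕ 72 = 2f
byte 9: (b6 ⊕ 5c) ⊕ 6f = ea ⊕ 6f = 85
byte 10: (36 ⊕ 1f) ⊕ 72 = 29 ⊕ 72 = 5b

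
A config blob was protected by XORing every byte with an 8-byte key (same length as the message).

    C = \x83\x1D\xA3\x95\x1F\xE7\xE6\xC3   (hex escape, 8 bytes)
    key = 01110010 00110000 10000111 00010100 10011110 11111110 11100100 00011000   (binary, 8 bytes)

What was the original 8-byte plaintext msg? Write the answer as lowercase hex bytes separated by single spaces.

f1 2d 24 81 81 19 02 db

83 XOR 72 = f1
1d XOR 30 = 2d
a3 XOR 87 = 24
95 XOR 14 = 81
1f XOR 9e = 81
e7 XOR fe = 19
e6 XOR e4 = 02
c3 XOR 18 = db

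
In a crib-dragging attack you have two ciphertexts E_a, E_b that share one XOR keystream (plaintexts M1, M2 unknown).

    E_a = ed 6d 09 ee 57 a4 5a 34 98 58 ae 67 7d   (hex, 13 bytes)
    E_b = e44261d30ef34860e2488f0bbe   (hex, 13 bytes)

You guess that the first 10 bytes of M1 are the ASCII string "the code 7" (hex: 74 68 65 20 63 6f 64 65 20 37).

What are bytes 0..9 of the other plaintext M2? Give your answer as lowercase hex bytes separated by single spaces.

First, E_a ⊕ E_b = (M1 ⊕ K) ⊕ (M2 ⊕ K) = M1 ⊕ M2, so the key drops out. Then M2 = (M1 ⊕ M2) ⊕ M1 over the first 10 bytes.
byte 0: (ed ^ e4) ^ 74 = 09 ^ 74 = 7d
byte 1: (6d ^ 42) ^ 68 = 2f ^ 68 = 47
byte 2: (09 ^ 61) ^ 65 = 68 ^ 65 = 0d
byte 3: (ee ^ d3) ^ 20 = 3d ^ 20 = 1d
byte 4: (57 ^ 0e) ^ 63 = 59 ^ 63 = 3a
byte 5: (a4 ^ f3) ^ 6f = 57 ^ 6f = 38
byte 6: (5a ^ 48) ^ 64 = 12 ^ 64 = 76
byte 7: (34 ^ 60) ^ 65 = 54 ^ 65 = 31
byte 8: (98 ^ e2) ^ 20 = 7a ^ 20 = 5a
byte 9: (58 ^ 48) ^ 37 = 10 ^ 37 = 27

7d 47 0d 1d 3a 38 76 31 5a 27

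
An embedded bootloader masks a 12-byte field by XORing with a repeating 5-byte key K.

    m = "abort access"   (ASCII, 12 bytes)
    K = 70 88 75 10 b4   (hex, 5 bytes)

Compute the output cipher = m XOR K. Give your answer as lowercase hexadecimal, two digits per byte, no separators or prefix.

The 5-byte key repeats, so the effective keystream is 70 88 75 10 b4 70 88 75 10 b4 70 88.
byte 0: 61 ⊕ 70 = 11
byte 1: 62 ⊕ 88 = ea
byte 2: 6f ⊕ 75 = 1a
byte 3: 72 ⊕ 10 = 62
byte 4: 74 ⊕ b4 = c0
byte 5: 20 ⊕ 70 = 50
byte 6: 61 ⊕ 88 = e9
byte 7: 63 ⊕ 75 = 16
byte 8: 63 ⊕ 10 = 73
byte 9: 65 ⊕ b4 = d1
byte 10: 73 ⊕ 70 = 03
byte 11: 73 ⊕ 88 = fb

11ea1a62c050e91673d103fb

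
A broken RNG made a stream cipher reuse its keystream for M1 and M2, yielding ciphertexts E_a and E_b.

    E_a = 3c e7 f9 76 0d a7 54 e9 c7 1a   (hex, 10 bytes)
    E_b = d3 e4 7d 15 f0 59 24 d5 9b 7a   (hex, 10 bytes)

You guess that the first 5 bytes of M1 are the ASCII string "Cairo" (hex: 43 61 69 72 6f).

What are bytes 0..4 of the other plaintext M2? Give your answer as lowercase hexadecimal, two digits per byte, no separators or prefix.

ac62ed1192

First, E_a ⊕ E_b = (M1 ⊕ K) ⊕ (M2 ⊕ K) = M1 ⊕ M2, so the key drops out. Then M2 = (M1 ⊕ M2) ⊕ M1 over the first 5 bytes.
byte 0: (3c XOR d3) XOR 43 = ef XOR 43 = ac
byte 1: (e7 XOR e4) XOR 61 = 03 XOR 61 = 62
byte 2: (f9 XOR 7d) XOR 69 = 84 XOR 69 = ed
byte 3: (76 XOR 15) XOR 72 = 63 XOR 72 = 11
byte 4: (0d XOR f0) XOR 6f = fd XOR 6f = 92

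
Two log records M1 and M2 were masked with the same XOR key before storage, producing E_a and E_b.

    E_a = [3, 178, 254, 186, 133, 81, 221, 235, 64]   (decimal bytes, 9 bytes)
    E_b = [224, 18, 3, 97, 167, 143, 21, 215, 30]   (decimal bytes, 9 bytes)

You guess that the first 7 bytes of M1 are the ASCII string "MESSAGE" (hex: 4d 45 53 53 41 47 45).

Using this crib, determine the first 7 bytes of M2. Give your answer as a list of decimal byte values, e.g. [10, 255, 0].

First, E_a ⊕ E_b = (M1 ⊕ K) ⊕ (M2 ⊕ K) = M1 ⊕ M2, so the key drops out. Then M2 = (M1 ⊕ M2) ⊕ M1 over the first 7 bytes.
byte 0: (03 xor e0) xor 4d = e3 xor 4d = ae
byte 1: (b2 xor 12) xor 45 = a0 xor 45 = e5
byte 2: (fe xor 03) xor 53 = fd xor 53 = ae
byte 3: (ba xor 61) xor 53 = db xor 53 = 88
byte 4: (85 xor a7) xor 41 = 22 xor 41 = 63
byte 5: (51 xor 8f) xor 47 = de xor 47 = 99
byte 6: (dd xor 15) xor 45 = c8 xor 45 = 8d

[174, 229, 174, 136, 99, 153, 141]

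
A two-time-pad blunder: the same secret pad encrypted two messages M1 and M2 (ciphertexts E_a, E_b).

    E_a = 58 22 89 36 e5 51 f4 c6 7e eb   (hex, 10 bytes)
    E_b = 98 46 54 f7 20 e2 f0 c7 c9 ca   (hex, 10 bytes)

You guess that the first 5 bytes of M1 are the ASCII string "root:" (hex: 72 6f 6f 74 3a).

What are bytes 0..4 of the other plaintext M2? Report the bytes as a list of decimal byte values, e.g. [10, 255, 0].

[178, 11, 178, 181, 255]

First, E_a ⊕ E_b = (M1 ⊕ K) ⊕ (M2 ⊕ K) = M1 ⊕ M2, so the key drops out. Then M2 = (M1 ⊕ M2) ⊕ M1 over the first 5 bytes.
byte 0: (58 ⊕ 98) ⊕ 72 = c0 ⊕ 72 = b2
byte 1: (22 ⊕ 46) ⊕ 6f = 64 ⊕ 6f = 0b
byte 2: (89 ⊕ 54) ⊕ 6f = dd ⊕ 6f = b2
byte 3: (36 ⊕ f7) ⊕ 74 = c1 ⊕ 74 = b5
byte 4: (e5 ⊕ 20) ⊕ 3a = c5 ⊕ 3a = ff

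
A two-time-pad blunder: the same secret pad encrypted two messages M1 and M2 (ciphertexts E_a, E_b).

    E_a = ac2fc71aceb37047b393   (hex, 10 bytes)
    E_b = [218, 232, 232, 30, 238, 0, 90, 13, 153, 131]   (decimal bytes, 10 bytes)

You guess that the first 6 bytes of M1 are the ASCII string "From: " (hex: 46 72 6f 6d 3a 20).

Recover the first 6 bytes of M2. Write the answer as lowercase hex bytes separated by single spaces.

First, E_a ⊕ E_b = (M1 ⊕ K) ⊕ (M2 ⊕ K) = M1 ⊕ M2, so the key drops out. Then M2 = (M1 ⊕ M2) ⊕ M1 over the first 6 bytes.
byte 0: (ac xor da) xor 46 = 76 xor 46 = 30
byte 1: (2f xor e8) xor 72 = c7 xor 72 = b5
byte 2: (c7 xor e8) xor 6f = 2f xor 6f = 40
byte 3: (1a xor 1e) xor 6d = 04 xor 6d = 69
byte 4: (ce xor ee) xor 3a = 20 xor 3a = 1a
byte 5: (b3 xor 00) xor 20 = b3 xor 20 = 93

30 b5 40 69 1a 93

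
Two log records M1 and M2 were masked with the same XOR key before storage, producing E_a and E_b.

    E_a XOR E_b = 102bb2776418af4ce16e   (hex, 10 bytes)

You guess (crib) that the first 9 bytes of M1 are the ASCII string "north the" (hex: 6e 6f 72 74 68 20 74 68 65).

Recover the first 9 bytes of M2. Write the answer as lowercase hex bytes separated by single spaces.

7e 44 c0 03 0c 38 db 24 84

Since E_a ⊕ E_b = M1 ⊕ M2, XORing with the guessed M1 bytes yields the corresponding M2 bytes: M2 = (E_a ⊕ E_b) ⊕ M1.
 16 ⊕ 110 = 126
 43 ⊕ 111 =  68
178 ⊕ 114 = 192
119 ⊕ 116 =   3
100 ⊕ 104 =  12
 24 ⊕  32 =  56
175 ⊕ 116 = 219
 76 ⊕ 104 =  36
225 ⊕ 101 = 132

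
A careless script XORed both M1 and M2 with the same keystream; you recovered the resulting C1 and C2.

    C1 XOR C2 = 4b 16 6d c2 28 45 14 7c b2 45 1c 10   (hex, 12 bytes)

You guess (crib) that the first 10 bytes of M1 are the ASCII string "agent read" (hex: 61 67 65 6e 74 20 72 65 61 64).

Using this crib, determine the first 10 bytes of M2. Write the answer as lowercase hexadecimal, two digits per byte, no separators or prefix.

Since C1 ⊕ C2 = M1 ⊕ M2, XORing with the guessed M1 bytes yields the corresponding M2 bytes: M2 = (C1 ⊕ C2) ⊕ M1.
4b ⊕ 61 = 2a
16 ⊕ 67 = 71
6d ⊕ 65 = 08
c2 ⊕ 6e = ac
28 ⊕ 74 = 5c
45 ⊕ 20 = 65
14 ⊕ 72 = 66
7c ⊕ 65 = 19
b2 ⊕ 61 = d3
45 ⊕ 64 = 21

2a7108ac5c656619d321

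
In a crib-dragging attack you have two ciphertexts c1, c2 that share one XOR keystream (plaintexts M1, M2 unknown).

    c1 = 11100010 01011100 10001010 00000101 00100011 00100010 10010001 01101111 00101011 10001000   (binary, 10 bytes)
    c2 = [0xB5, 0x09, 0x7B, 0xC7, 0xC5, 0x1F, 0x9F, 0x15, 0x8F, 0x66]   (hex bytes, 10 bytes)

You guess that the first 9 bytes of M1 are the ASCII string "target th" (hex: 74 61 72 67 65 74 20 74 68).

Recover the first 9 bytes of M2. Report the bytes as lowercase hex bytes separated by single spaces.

First, c1 ⊕ c2 = (M1 ⊕ K) ⊕ (M2 ⊕ K) = M1 ⊕ M2, so the key drops out. Then M2 = (M1 ⊕ M2) ⊕ M1 over the first 9 bytes.
byte 0: (e2 xor b5) xor 74 = 57 xor 74 = 23
byte 1: (5c xor 09) xor 61 = 55 xor 61 = 34
byte 2: (8a xor 7b) xor 72 = f1 xor 72 = 83
byte 3: (05 xor c7) xor 67 = c2 xor 67 = a5
byte 4: (23 xor c5) xor 65 = e6 xor 65 = 83
byte 5: (22 xor 1f) xor 74 = 3d xor 74 = 49
byte 6: (91 xor 9f) xor 20 = 0e xor 20 = 2e
byte 7: (6f xor 15) xor 74 = 7a xor 74 = 0e
byte 8: (2b xor 8f) xor 68 = a4 xor 68 = cc

23 34 83 a5 83 49 2e 0e cc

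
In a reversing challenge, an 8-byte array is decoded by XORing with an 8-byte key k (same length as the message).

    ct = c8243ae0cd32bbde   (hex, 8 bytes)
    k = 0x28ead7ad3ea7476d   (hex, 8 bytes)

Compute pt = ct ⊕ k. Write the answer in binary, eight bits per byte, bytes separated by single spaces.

XOR is its own inverse, so applying the key byte-wise gives the result directly.
c8 ^ 28 = e0
24 ^ ea = ce
3a ^ d7 = ed
e0 ^ ad = 4d
cd ^ 3e = f3
32 ^ a7 = 95
bb ^ 47 = fc
de ^ 6d = b3

11100000 11001110 11101101 01001101 11110011 10010101 11111100 10110011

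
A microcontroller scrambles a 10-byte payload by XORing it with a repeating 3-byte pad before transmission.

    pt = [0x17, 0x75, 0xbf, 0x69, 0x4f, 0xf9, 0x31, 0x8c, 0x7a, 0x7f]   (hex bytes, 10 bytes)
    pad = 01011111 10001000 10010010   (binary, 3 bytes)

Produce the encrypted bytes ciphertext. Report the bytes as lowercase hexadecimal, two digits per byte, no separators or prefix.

The 3-byte key repeats, so the effective keystream is 5f 88 92 5f 88 92 5f 88 92 5f.
byte 0: 17 ^ 5f = 48
byte 1: 75 ^ 88 = fd
byte 2: bf ^ 92 = 2d
byte 3: 69 ^ 5f = 36
byte 4: 4f ^ 88 = c7
byte 5: f9 ^ 92 = 6b
byte 6: 31 ^ 5f = 6e
byte 7: 8c ^ 88 = 04
byte 8: 7a ^ 92 = e8
byte 9: 7f ^ 5f = 20

48fd2d36c76b6e04e820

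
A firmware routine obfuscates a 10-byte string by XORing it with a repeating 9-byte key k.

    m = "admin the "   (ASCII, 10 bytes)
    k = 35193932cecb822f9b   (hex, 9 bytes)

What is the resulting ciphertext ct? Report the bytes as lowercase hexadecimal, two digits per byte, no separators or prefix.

The 9-byte key repeats, so the effective keystream is 35 19 39 32 ce cb 82 2f 9b 35.
byte 0: 01100001 ^ 00110101 = 01010100
byte 1: 01100100 ^ 00011001 = 01111101
byte 2: 01101101 ^ 00111001 = 01010100
byte 3: 01101001 ^ 00110010 = 01011011
byte 4: 01101110 ^ 11001110 = 10100000
byte 5: 00100000 ^ 11001011 = 11101011
byte 6: 01110100 ^ 10000010 = 11110110
byte 7: 01101000 ^ 00101111 = 01000111
byte 8: 01100101 ^ 10011011 = 11111110
byte 9: 00100000 ^ 00110101 = 00010101

547d545ba0ebf647fe15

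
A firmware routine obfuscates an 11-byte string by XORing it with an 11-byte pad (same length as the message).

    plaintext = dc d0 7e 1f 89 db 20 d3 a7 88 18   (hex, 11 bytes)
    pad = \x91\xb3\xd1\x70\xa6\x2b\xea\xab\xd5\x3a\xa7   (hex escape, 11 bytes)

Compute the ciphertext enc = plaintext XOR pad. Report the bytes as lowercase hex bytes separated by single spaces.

4d 63 af 6f 2f f0 ca 78 72 b2 bf

dc xor 91 = 4d
d0 xor b3 = 63
7e xor d1 = af
1f xor 70 = 6f
89 xor a6 = 2f
db xor 2b = f0
20 xor ea = ca
d3 xor ab = 78
a7 xor d5 = 72
88 xor 3a = b2
18 xor a7 = bf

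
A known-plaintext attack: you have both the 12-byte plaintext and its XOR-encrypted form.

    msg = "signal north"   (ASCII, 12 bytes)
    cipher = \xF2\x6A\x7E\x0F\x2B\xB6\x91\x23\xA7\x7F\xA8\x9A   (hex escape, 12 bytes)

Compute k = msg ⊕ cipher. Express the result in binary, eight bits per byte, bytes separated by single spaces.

Since cipher = msg ⊕ k, XORing both sides with msg gives k = msg ⊕ cipher.
73 XOR f2 = 81
69 XOR 6a = 03
67 XOR 7e = 19
6e XOR 0f = 61
61 XOR 2b = 4a
6c XOR b6 = da
20 XOR 91 = b1
6e XOR 23 = 4d
6f XOR a7 = c8
72 XOR 7f = 0d
74 XOR a8 = dc
68 XOR 9a = f2

10000001 00000011 00011001 01100001 01001010 11011010 10110001 01001101 11001000 00001101 11011100 11110010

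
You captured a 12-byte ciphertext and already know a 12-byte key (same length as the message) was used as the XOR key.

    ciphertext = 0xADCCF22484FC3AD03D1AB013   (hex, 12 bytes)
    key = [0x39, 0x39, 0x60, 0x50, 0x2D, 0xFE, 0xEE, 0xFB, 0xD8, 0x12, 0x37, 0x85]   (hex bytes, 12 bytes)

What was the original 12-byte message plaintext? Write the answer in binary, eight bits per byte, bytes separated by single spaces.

10010100 11110101 10010010 01110100 10101001 00000010 11010100 00101011 11100101 00001000 10000111 10010110

XOR is its own inverse, so applying the key byte-wise gives the result directly.
10101101 XOR 00111001 = 10010100
11001100 XOR 00111001 = 11110101
11110010 XOR 01100000 = 10010010
00100100 XOR 01010000 = 01110100
10000100 XOR 00101101 = 10101001
11111100 XOR 11111110 = 00000010
00111010 XOR 11101110 = 11010100
11010000 XOR 11111011 = 00101011
00111101 XOR 11011000 = 11100101
00011010 XOR 00010010 = 00001000
10110000 XOR 00110111 = 10000111
00010011 XOR 10000101 = 10010110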